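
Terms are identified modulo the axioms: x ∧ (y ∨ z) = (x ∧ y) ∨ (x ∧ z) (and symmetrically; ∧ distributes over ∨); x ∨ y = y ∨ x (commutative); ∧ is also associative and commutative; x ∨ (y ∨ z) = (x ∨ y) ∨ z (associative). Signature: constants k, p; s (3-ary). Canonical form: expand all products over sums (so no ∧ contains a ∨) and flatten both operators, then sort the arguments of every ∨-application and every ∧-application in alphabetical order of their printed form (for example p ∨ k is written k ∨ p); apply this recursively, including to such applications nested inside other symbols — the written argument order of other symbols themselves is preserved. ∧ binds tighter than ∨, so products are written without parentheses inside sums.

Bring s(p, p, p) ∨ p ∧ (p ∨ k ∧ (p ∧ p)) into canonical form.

Answer: k ∧ p ∧ p ∧ p ∨ p ∧ p ∨ s(p, p, p)

Derivation:
Expand:  s(p, p, p) ∨ p ∧ p ∨ k ∧ p ∧ p ∧ p
Order the arguments:  k ∧ p ∧ p ∧ p ∨ p ∧ p ∨ s(p, p, p)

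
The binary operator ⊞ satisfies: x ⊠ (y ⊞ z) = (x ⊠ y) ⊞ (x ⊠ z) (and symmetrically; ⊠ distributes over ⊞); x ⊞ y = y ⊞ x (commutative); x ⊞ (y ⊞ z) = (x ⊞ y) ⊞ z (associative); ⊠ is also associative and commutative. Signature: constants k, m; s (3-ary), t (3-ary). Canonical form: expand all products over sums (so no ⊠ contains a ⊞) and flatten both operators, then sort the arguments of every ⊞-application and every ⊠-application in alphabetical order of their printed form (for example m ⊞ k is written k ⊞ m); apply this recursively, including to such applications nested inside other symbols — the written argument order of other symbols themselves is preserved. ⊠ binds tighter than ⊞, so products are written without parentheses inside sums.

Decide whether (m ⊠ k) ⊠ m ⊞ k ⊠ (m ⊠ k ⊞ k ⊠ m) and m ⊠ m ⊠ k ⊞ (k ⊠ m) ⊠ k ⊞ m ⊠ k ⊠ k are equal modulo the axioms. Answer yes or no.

Left:  (m ⊠ k) ⊠ m ⊞ k ⊠ (m ⊠ k ⊞ k ⊠ m)
  Expand products over sums:  k ⊠ m ⊠ m ⊞ k ⊠ k ⊠ m ⊞ k ⊠ k ⊠ m
  Order the arguments:  k ⊠ k ⊠ m ⊞ k ⊠ k ⊠ m ⊞ k ⊠ m ⊠ m
Right:  m ⊠ m ⊠ k ⊞ (k ⊠ m) ⊠ k ⊞ m ⊠ k ⊠ k
  Merge nested applications:  k ⊠ m ⊠ m ⊞ k ⊠ k ⊠ m ⊞ k ⊠ k ⊠ m
  Order the arguments:  k ⊠ k ⊠ m ⊞ k ⊠ k ⊠ m ⊞ k ⊠ m ⊠ m

Answer: yes — both canonical forms are k ⊠ k ⊠ m ⊞ k ⊠ k ⊠ m ⊞ k ⊠ m ⊠ m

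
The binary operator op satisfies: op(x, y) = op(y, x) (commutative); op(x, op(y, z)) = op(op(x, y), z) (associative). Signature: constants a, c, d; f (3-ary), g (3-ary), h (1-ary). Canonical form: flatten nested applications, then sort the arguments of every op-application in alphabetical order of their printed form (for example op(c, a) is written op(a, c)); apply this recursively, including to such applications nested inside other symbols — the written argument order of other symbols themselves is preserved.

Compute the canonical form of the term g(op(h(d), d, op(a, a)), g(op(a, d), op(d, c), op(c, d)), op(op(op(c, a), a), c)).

Answer: g(op(a, a, d, h(d)), g(op(a, d), op(c, d), op(c, d)), op(a, a, c, c))

Derivation:
Focus inside:  op(op(op(c, a), a), c)
Merge nested applications:  op(c, a, a, c)
Sort:  op(a, a, c, c)
Reassemble:  g(op(a, a, d, h(d)), g(op(a, d), op(c, d), op(c, d)), op(a, a, c, c))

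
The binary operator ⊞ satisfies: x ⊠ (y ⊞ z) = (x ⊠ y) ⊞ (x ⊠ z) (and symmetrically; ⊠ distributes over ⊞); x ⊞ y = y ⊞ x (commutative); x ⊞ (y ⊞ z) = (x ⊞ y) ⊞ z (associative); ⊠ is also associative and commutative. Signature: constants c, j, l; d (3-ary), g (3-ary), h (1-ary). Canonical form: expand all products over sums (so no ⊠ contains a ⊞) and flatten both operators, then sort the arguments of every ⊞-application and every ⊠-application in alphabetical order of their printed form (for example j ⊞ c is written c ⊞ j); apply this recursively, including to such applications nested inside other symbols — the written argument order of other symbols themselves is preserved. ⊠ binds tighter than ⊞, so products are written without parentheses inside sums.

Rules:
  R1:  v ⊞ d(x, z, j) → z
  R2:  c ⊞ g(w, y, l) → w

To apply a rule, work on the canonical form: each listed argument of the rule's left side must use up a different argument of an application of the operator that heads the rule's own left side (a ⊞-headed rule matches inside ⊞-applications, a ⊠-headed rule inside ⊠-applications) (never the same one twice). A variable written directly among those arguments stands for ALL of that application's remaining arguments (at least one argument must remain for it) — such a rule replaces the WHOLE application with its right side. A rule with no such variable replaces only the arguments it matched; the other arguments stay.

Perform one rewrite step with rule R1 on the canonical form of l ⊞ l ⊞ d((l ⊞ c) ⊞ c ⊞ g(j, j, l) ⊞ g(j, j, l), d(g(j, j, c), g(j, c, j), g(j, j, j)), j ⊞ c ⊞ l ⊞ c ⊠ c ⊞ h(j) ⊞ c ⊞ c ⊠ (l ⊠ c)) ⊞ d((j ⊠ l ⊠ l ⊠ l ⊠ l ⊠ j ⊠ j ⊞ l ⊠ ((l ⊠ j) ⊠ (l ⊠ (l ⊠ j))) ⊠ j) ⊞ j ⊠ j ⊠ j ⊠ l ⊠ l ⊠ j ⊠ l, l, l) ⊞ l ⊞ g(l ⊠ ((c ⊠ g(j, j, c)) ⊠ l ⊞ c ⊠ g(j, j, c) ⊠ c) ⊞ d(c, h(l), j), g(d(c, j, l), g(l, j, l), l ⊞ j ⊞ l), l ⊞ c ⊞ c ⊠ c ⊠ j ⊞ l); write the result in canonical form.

Canonical form:  d(c ⊞ c ⊞ g(j, j, l) ⊞ g(j, j, l) ⊞ l, d(g(j, j, c), g(j, c, j), g(j, j, j)), c ⊞ c ⊞ c ⊠ c ⊞ c ⊠ c ⊠ l ⊞ h(j) ⊞ j ⊞ l) ⊞ d(j ⊠ j ⊠ j ⊠ j ⊠ l ⊠ l ⊠ l ⊞ j ⊠ j ⊠ j ⊠ l ⊠ l ⊠ l ⊠ l ⊞ j ⊠ j ⊠ j ⊠ l ⊠ l ⊠ l ⊠ l, l, l) ⊞ g(c ⊠ c ⊠ g(j, j, c) ⊠ l ⊞ c ⊠ g(j, j, c) ⊠ l ⊠ l ⊞ d(c, h(l), j), g(d(c, j, l), g(l, j, l), j ⊞ l ⊞ l), c ⊞ c ⊠ c ⊠ j ⊞ l ⊞ l) ⊞ l ⊞ l ⊞ l
Apply R1:  consuming d(c, h(l), j);  v := c ⊠ c ⊠ g(j, j, c) ⊠ l ⊞ c ⊠ g(j, j, c) ⊠ l ⊠ l, x := c, z := h(l)
The variable takes the whole remainder — replace the entire application.
Result:  d(c ⊞ c ⊞ g(j, j, l) ⊞ g(j, j, l) ⊞ l, d(g(j, j, c), g(j, c, j), g(j, j, j)), c ⊞ c ⊞ c ⊠ c ⊞ c ⊠ c ⊠ l ⊞ h(j) ⊞ j ⊞ l) ⊞ d(j ⊠ j ⊠ j ⊠ j ⊠ l ⊠ l ⊠ l ⊞ j ⊠ j ⊠ j ⊠ l ⊠ l ⊠ l ⊠ l ⊞ j ⊠ j ⊠ j ⊠ l ⊠ l ⊠ l ⊠ l, l, l) ⊞ g(h(l), g(d(c, j, l), g(l, j, l), j ⊞ l ⊞ l), c ⊞ c ⊠ c ⊠ j ⊞ l ⊞ l) ⊞ l ⊞ l ⊞ l

Answer: d(c ⊞ c ⊞ g(j, j, l) ⊞ g(j, j, l) ⊞ l, d(g(j, j, c), g(j, c, j), g(j, j, j)), c ⊞ c ⊞ c ⊠ c ⊞ c ⊠ c ⊠ l ⊞ h(j) ⊞ j ⊞ l) ⊞ d(j ⊠ j ⊠ j ⊠ j ⊠ l ⊠ l ⊠ l ⊞ j ⊠ j ⊠ j ⊠ l ⊠ l ⊠ l ⊠ l ⊞ j ⊠ j ⊠ j ⊠ l ⊠ l ⊠ l ⊠ l, l, l) ⊞ g(h(l), g(d(c, j, l), g(l, j, l), j ⊞ l ⊞ l), c ⊞ c ⊠ c ⊠ j ⊞ l ⊞ l) ⊞ l ⊞ l ⊞ l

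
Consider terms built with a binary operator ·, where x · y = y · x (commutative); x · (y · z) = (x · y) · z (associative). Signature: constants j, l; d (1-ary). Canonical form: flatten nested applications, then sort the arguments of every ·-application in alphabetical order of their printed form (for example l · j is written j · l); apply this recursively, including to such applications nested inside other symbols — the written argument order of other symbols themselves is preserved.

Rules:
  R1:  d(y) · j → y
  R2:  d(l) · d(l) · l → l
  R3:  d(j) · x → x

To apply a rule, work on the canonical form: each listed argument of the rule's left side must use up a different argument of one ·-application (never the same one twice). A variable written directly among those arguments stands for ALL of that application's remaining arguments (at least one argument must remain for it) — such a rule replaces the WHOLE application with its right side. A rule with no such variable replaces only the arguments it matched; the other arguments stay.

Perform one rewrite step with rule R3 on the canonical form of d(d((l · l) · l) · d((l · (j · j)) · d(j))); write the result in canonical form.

Answer: d(d(j · j · l) · d(l · l · l))

Derivation:
Canonical form:  d(d(d(j) · j · j · l) · d(l · l · l))
Apply R3:  consuming d(j);  x := j · j · l
The extension variable absorbs all remaining arguments, so the whole application is rewritten.
New term:  d(d(j · j · l) · d(l · l · l))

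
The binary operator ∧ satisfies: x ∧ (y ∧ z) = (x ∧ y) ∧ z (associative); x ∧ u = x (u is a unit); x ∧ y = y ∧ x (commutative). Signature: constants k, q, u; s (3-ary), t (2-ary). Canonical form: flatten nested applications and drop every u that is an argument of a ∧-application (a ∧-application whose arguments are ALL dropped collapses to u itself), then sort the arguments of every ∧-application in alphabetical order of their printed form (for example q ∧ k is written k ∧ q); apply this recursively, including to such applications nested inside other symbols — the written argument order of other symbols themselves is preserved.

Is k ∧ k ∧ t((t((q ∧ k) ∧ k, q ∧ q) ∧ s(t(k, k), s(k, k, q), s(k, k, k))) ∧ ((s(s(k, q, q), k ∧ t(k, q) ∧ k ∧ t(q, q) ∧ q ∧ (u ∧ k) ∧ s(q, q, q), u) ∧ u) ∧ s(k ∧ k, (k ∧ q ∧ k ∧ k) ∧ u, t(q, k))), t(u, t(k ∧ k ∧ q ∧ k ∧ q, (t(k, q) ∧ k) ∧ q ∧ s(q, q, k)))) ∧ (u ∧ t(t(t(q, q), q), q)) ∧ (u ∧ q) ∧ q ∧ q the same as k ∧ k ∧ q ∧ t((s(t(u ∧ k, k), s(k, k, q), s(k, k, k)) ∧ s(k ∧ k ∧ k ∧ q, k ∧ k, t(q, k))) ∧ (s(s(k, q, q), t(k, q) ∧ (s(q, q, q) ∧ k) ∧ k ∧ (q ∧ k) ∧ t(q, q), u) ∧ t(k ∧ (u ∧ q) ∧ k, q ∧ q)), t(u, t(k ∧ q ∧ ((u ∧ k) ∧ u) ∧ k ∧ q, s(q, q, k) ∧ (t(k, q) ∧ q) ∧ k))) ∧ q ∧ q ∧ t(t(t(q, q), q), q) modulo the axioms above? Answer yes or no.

Left:  k ∧ k ∧ t((t((q ∧ k) ∧ k, q ∧ q) ∧ s(t(k, k), s(k, k, q), s(k, k, k))) ∧ ((s(s(k, q, q), k ∧ t(k, q) ∧ k ∧ t(q, q) ∧ q ∧ (u ∧ k) ∧ s(q, q, q), u) ∧ u) ∧ s(k ∧ k, (k ∧ q ∧ k ∧ k) ∧ u, t(q, k))), t(u, t(k ∧ k ∧ q ∧ k ∧ q, (t(k, q) ∧ k) ∧ q ∧ s(q, q, k)))) ∧ (u ∧ t(t(t(q, q), q), q)) ∧ (u ∧ q) ∧ q ∧ q
  Flatten:  k ∧ k ∧ t((t((q ∧ k) ∧ k, q ∧ q) ∧ s(t(k, k), s(k, k, q), s(k, k, k))) ∧ ((s(s(k, q, q), k ∧ t(k, q) ∧ k ∧ t(q, q) ∧ q ∧ (u ∧ k) ∧ s(q, q, q), u) ∧ u) ∧ s(k ∧ k, (k ∧ q ∧ k ∧ k) ∧ u, t(q, k))), t(u, t(k ∧ k ∧ q ∧ k ∧ q, (t(k, q) ∧ k) ∧ q ∧ s(q, q, k)))) ∧ u ∧ t(t(t(q, q), q), q) ∧ u ∧ q ∧ q ∧ q
  Canonicalize subterm:  t((t((q ∧ k) ∧ k, q ∧ q) ∧ s(t(k, k), s(k, k, q), s(k, k, k))) ∧ ((s(s(k, q, q), k ∧ t(k, q) ∧ k ∧ t(q, q) ∧ q ∧ (u ∧ k) ∧ s(q, q, q), u) ∧ u) ∧ s(k ∧ k, (k ∧ q ∧ k ∧ k) ∧ u, t(q, k))), t(u, t(k ∧ k ∧ q ∧ k ∧ q, (t(k, q) ∧ k) ∧ q ∧ s(q, q, k))))  →  t(s(k ∧ k, k ∧ k ∧ k ∧ q, t(q, k)) ∧ s(s(k, q, q), k ∧ k ∧ k ∧ q ∧ s(q, q, q) ∧ t(k, q) ∧ t(q, q), u) ∧ s(t(k, k), s(k, k, q), s(k, k, k)) ∧ t(k ∧ k ∧ q, q ∧ q), t(u, t(k ∧ k ∧ k ∧ q ∧ q, k ∧ q ∧ s(q, q, k) ∧ t(k, q))))
  Unit:  drop u (×2)
  Order the arguments:  k ∧ k ∧ q ∧ q ∧ q ∧ t(s(k ∧ k, k ∧ k ∧ k ∧ q, t(q, k)) ∧ s(s(k, q, q), k ∧ k ∧ k ∧ q ∧ s(q, q, q) ∧ t(k, q) ∧ t(q, q), u) ∧ s(t(k, k), s(k, k, q), s(k, k, k)) ∧ t(k ∧ k ∧ q, q ∧ q), t(u, t(k ∧ k ∧ k ∧ q ∧ q, k ∧ q ∧ s(q, q, k) ∧ t(k, q)))) ∧ t(t(t(q, q), q), q)
Right:  k ∧ k ∧ q ∧ t((s(t(u ∧ k, k), s(k, k, q), s(k, k, k)) ∧ s(k ∧ k ∧ k ∧ q, k ∧ k, t(q, k))) ∧ (s(s(k, q, q), t(k, q) ∧ (s(q, q, q) ∧ k) ∧ k ∧ (q ∧ k) ∧ t(q, q), u) ∧ t(k ∧ (u ∧ q) ∧ k, q ∧ q)), t(u, t(k ∧ q ∧ ((u ∧ k) ∧ u) ∧ k ∧ q, s(q, q, k) ∧ (t(k, q) ∧ q) ∧ k))) ∧ q ∧ q ∧ t(t(t(q, q), q), q)
  Inside:  t((s(t(u ∧ k, k), s(k, k, q), s(k, k, k)) ∧ s(k ∧ k ∧ k ∧ q, k ∧ k, t(q, k))) ∧ (s(s(k, q, q), t(k, q) ∧ (s(q, q, q) ∧ k) ∧ k ∧ (q ∧ k) ∧ t(q, q), u) ∧ t(k ∧ (u ∧ q) ∧ k, q ∧ q)), t(u, t(k ∧ q ∧ ((u ∧ k) ∧ u) ∧ k ∧ q, s(q, q, k) ∧ (t(k, q) ∧ q) ∧ k)))  →  t(s(k ∧ k ∧ k ∧ q, k ∧ k, t(q, k)) ∧ s(s(k, q, q), k ∧ k ∧ k ∧ q ∧ s(q, q, q) ∧ t(k, q) ∧ t(q, q), u) ∧ s(t(k, k), s(k, k, q), s(k, k, k)) ∧ t(k ∧ k ∧ q, q ∧ q), t(u, t(k ∧ k ∧ k ∧ q ∧ q, k ∧ q ∧ s(q, q, k) ∧ t(k, q))))
  Order the arguments:  k ∧ k ∧ q ∧ q ∧ q ∧ t(s(k ∧ k ∧ k ∧ q, k ∧ k, t(q, k)) ∧ s(s(k, q, q), k ∧ k ∧ k ∧ q ∧ s(q, q, q) ∧ t(k, q) ∧ t(q, q), u) ∧ s(t(k, k), s(k, k, q), s(k, k, k)) ∧ t(k ∧ k ∧ q, q ∧ q), t(u, t(k ∧ k ∧ k ∧ q ∧ q, k ∧ q ∧ s(q, q, k) ∧ t(k, q)))) ∧ t(t(t(q, q), q), q)

Answer: no — k ∧ k ∧ q ∧ q ∧ q ∧ t(s(k ∧ k, k ∧ k ∧ k ∧ q, t(q, k)) ∧ s(s(k, q, q), k ∧ k ∧ k ∧ q ∧ s(q, q, q) ∧ t(k, q) ∧ t(q, q), u) ∧ s(t(k, k), s(k, k, q), s(k, k, k)) ∧ t(k ∧ k ∧ q, q ∧ q), t(u, t(k ∧ k ∧ k ∧ q ∧ q, k ∧ q ∧ s(q, q, k) ∧ t(k, q)))) ∧ t(t(t(q, q), q), q) vs k ∧ k ∧ q ∧ q ∧ q ∧ t(s(k ∧ k ∧ k ∧ q, k ∧ k, t(q, k)) ∧ s(s(k, q, q), k ∧ k ∧ k ∧ q ∧ s(q, q, q) ∧ t(k, q) ∧ t(q, q), u) ∧ s(t(k, k), s(k, k, q), s(k, k, k)) ∧ t(k ∧ k ∧ q, q ∧ q), t(u, t(k ∧ k ∧ k ∧ q ∧ q, k ∧ q ∧ s(q, q, k) ∧ t(k, q)))) ∧ t(t(t(q, q), q), q)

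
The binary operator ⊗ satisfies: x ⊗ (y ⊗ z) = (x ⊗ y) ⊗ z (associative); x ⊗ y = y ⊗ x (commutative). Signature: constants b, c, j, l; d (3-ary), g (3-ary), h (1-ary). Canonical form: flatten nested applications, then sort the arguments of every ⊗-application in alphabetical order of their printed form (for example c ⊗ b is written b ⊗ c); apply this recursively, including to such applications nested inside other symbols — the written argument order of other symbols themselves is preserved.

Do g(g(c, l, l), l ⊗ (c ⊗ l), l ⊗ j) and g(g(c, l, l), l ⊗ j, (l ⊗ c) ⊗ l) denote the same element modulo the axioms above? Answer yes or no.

Left:  g(g(c, l, l), l ⊗ (c ⊗ l), l ⊗ j)
  Descend into:  l ⊗ (c ⊗ l)
  Un-nest:  l ⊗ c ⊗ l
  Sort:  c ⊗ l ⊗ l
  Rebuild:  g(g(c, l, l), c ⊗ l ⊗ l, j ⊗ l)
Right:  g(g(c, l, l), l ⊗ j, (l ⊗ c) ⊗ l)
  Descend into:  (l ⊗ c) ⊗ l
  Flatten:  l ⊗ c ⊗ l
  Sort:  c ⊗ l ⊗ l
  Rebuild:  g(g(c, l, l), j ⊗ l, c ⊗ l ⊗ l)

Answer: no — g(g(c, l, l), c ⊗ l ⊗ l, j ⊗ l) vs g(g(c, l, l), j ⊗ l, c ⊗ l ⊗ l)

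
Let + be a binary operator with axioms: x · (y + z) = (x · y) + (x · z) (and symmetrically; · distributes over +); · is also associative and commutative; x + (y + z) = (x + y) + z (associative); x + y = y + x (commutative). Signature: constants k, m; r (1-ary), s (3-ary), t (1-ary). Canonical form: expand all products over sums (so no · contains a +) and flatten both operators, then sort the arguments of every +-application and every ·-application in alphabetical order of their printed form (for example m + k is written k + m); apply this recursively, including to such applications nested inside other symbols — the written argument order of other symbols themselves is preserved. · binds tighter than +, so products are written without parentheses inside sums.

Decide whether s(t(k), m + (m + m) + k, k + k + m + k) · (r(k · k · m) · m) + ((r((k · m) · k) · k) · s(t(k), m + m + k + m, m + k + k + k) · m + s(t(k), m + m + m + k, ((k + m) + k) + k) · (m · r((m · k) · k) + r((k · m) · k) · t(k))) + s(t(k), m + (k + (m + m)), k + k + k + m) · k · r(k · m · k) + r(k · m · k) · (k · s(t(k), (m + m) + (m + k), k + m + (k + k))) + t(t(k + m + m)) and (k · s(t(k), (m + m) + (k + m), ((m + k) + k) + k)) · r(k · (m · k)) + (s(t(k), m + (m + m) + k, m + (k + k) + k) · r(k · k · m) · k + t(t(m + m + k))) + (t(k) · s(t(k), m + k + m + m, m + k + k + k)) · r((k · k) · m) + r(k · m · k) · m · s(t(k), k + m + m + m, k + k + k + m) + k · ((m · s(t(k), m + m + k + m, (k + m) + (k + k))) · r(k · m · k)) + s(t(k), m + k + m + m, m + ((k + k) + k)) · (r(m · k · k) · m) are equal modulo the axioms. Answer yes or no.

Answer: yes — both canonical forms are k · m · r(k · k · m) · s(t(k), k + m + m + m, k + k + k + m) + k · r(k · k · m) · s(t(k), k + m + m + m, k + k + k + m) + k · r(k · k · m) · s(t(k), k + m + m + m, k + k + k + m) + m · r(k · k · m) · s(t(k), k + m + m + m, k + k + k + m) + m · r(k · k · m) · s(t(k), k + m + m + m, k + k + k + m) + r(k · k · m) · s(t(k), k + m + m + m, k + k + k + m) · t(k) + t(t(k + m + m))

Derivation:
Left:  s(t(k), m + (m + m) + k, k + k + m + k) · (r(k · k · m) · m) + ((r((k · m) · k) · k) · s(t(k), m + m + k + m, m + k + k + k) · m + s(t(k), m + m + m + k, ((k + m) + k) + k) · (m · r((m · k) · k) + r((k · m) · k) · t(k))) + s(t(k), m + (k + (m + m)), k + k + k + m) · k · r(k · m · k) + r(k · m · k) · (k · s(t(k), (m + m) + (m + k), k + m + (k + k))) + t(t(k + m + m))
  Expand:  m · r(k · k · m) · s(t(k), k + m + m + m, k + k + k + m) + k · m · r(k · k · m) · s(t(k), k + m + m + m, k + k + k + m) + m · r(k · k · m) · s(t(k), k + m + m + m, k + k + k + m) + r(k · k · m) · s(t(k), k + m + m + m, k + k + k + m) · t(k) + k · r(k · k · m) · s(t(k), k + m + m + m, k + k + k + m) + k · r(k · k · m) · s(t(k), k + m + m + m, k + k + k + m) + t(t(k + m + m))
  Sort:  k · m · r(k · k · m) · s(t(k), k + m + m + m, k + k + k + m) + k · r(k · k · m) · s(t(k), k + m + m + m, k + k + k + m) + k · r(k · k · m) · s(t(k), k + m + m + m, k + k + k + m) + m · r(k · k · m) · s(t(k), k + m + m + m, k + k + k + m) + m · r(k · k · m) · s(t(k), k + m + m + m, k + k + k + m) + r(k · k · m) · s(t(k), k + m + m + m, k + k + k + m) · t(k) + t(t(k + m + m))
Right:  (k · s(t(k), (m + m) + (k + m), ((m + k) + k) + k)) · r(k · (m · k)) + (s(t(k), m + (m + m) + k, m + (k + k) + k) · r(k · k · m) · k + t(t(m + m + k))) + (t(k) · s(t(k), m + k + m + m, m + k + k + k)) · r((k · k) · m) + r(k · m · k) · m · s(t(k), k + m + m + m, k + k + k + m) + k · ((m · s(t(k), m + m + k + m, (k + m) + (k + k))) · r(k · m · k)) + s(t(k), m + k + m + m, m + ((k + k) + k)) · (r(m · k · k) · m)
  Flatten:  k · r(k · k · m) · s(t(k), k + m + m + m, k + k + k + m) + k · r(k · k · m) · s(t(k), k + m + m + m, k + k + k + m) + t(t(k + m + m)) + r(k · k · m) · s(t(k), k + m + m + m, k + k + k + m) · t(k) + m · r(k · k · m) · s(t(k), k + m + m + m, k + k + k + m) + k · m · r(k · k · m) · s(t(k), k + m + m + m, k + k + k + m) + m · r(k · k · m) · s(t(k), k + m + m + m, k + k + k + m)
  Sort arguments:  k · m · r(k · k · m) · s(t(k), k + m + m + m, k + k + k + m) + k · r(k · k · m) · s(t(k), k + m + m + m, k + k + k + m) + k · r(k · k · m) · s(t(k), k + m + m + m, k + k + k + m) + m · r(k · k · m) · s(t(k), k + m + m + m, k + k + k + m) + m · r(k · k · m) · s(t(k), k + m + m + m, k + k + k + m) + r(k · k · m) · s(t(k), k + m + m + m, k + k + k + m) · t(k) + t(t(k + m + m))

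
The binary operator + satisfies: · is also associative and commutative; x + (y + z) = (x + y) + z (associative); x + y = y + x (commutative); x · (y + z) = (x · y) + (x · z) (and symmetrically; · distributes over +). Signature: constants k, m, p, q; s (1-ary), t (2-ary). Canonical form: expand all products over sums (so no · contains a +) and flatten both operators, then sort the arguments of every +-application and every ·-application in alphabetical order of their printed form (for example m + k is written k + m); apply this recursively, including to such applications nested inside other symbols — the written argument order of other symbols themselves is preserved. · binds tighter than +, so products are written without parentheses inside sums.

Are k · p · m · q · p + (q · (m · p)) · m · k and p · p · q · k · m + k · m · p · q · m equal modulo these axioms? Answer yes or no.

Left:  k · p · m · q · p + (q · (m · p)) · m · k
  Un-nest:  k · m · p · p · q + k · m · m · p · q
  Sort arguments:  k · m · m · p · q + k · m · p · p · q
Right:  p · p · q · k · m + k · m · p · q · m
  Flatten:  k · m · p · p · q + k · m · m · p · q
  Sort arguments:  k · m · m · p · q + k · m · p · p · q

Answer: yes — both canonical forms are k · m · m · p · q + k · m · p · p · q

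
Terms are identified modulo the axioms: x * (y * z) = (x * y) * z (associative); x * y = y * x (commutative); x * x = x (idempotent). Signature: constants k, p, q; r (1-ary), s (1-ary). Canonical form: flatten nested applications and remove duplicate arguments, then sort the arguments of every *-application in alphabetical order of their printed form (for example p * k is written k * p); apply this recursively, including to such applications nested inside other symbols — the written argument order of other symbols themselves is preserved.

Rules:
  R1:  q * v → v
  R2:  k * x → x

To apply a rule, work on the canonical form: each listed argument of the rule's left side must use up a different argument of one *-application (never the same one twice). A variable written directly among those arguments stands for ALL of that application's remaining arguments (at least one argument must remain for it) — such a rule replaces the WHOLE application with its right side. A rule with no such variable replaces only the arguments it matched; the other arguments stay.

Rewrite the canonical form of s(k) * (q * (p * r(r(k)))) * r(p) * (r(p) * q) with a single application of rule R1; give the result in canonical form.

Answer: p * r(p) * r(r(k)) * s(k)

Derivation:
Canonical form:  p * q * r(p) * r(r(k)) * s(k)
Match R1:  consume q;  v := p * r(p) * r(r(k)) * s(k)
The extension variable absorbs all remaining arguments, so the whole application is rewritten.
New term:  p * r(p) * r(r(k)) * s(k)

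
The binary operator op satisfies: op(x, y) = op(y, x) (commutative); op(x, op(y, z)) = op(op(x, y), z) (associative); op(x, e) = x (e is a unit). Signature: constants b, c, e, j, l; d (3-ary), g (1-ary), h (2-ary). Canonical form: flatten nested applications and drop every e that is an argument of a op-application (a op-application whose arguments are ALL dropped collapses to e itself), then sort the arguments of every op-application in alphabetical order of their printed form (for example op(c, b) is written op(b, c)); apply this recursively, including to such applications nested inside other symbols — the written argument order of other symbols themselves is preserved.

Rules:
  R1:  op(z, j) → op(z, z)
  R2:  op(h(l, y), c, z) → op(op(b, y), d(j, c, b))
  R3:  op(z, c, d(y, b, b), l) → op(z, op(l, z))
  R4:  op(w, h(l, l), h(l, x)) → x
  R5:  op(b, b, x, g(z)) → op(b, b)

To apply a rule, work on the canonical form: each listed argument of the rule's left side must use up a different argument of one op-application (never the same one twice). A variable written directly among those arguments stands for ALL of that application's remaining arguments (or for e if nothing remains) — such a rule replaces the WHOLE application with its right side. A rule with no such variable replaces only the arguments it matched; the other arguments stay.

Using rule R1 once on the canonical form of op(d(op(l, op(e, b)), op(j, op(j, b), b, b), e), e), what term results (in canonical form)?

Canonical form:  d(op(b, l), op(b, b, b, j, j), e)
Match R1:  consume j;  z := op(b, b, b, j)
Every leftover argument binds to the variable; the entire application is replaced.
Giving:  d(op(b, l), op(b, b, b, b, b, b, j, j), e)

Answer: d(op(b, l), op(b, b, b, b, b, b, j, j), e)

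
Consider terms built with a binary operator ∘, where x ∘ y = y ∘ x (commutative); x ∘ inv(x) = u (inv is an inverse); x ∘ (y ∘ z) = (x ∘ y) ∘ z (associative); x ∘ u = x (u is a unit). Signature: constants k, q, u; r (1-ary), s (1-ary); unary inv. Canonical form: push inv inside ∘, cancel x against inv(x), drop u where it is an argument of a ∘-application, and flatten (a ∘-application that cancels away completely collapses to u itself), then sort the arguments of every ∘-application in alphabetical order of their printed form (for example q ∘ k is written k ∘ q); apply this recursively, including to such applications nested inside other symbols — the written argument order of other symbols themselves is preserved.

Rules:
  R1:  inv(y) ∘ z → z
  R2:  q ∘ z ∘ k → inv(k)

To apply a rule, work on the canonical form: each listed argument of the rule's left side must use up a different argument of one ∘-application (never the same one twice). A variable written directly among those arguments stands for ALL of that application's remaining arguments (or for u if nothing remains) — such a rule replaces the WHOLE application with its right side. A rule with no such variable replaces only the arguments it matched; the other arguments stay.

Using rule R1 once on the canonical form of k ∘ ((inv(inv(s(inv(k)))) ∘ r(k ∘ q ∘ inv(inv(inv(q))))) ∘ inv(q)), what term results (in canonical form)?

Answer: k ∘ r(k) ∘ s(inv(k))

Derivation:
Canonical form:  inv(q) ∘ k ∘ r(k) ∘ s(inv(k))
R1 matches:  uses inv(q);  y := q, z := k ∘ r(k) ∘ s(inv(k))
The extension variable absorbs all remaining arguments, so the whole application is rewritten.
Giving:  k ∘ r(k) ∘ s(inv(k))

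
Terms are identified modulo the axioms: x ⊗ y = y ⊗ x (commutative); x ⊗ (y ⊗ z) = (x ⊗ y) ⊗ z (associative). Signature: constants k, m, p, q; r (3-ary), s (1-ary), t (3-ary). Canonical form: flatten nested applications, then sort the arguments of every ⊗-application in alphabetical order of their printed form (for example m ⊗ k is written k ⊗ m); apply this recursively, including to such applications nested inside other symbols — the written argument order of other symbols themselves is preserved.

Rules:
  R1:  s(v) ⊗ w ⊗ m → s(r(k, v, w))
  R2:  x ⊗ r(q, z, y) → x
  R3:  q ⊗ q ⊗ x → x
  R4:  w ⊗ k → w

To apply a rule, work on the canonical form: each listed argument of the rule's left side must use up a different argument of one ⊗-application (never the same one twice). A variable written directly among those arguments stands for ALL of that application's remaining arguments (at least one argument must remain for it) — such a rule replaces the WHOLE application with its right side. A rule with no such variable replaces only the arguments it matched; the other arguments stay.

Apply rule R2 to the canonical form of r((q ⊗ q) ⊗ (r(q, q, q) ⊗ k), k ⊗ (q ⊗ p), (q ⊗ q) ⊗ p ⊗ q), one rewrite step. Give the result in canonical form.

Canonical form:  r(k ⊗ q ⊗ q ⊗ r(q, q, q), k ⊗ p ⊗ q, p ⊗ q ⊗ q ⊗ q)
R2 matches:  uses r(q, q, q);  x := k ⊗ q ⊗ q, y := q, z := q
The variable takes the whole remainder — replace the entire application.
New term:  r(k ⊗ q ⊗ q, k ⊗ p ⊗ q, p ⊗ q ⊗ q ⊗ q)

Answer: r(k ⊗ q ⊗ q, k ⊗ p ⊗ q, p ⊗ q ⊗ q ⊗ q)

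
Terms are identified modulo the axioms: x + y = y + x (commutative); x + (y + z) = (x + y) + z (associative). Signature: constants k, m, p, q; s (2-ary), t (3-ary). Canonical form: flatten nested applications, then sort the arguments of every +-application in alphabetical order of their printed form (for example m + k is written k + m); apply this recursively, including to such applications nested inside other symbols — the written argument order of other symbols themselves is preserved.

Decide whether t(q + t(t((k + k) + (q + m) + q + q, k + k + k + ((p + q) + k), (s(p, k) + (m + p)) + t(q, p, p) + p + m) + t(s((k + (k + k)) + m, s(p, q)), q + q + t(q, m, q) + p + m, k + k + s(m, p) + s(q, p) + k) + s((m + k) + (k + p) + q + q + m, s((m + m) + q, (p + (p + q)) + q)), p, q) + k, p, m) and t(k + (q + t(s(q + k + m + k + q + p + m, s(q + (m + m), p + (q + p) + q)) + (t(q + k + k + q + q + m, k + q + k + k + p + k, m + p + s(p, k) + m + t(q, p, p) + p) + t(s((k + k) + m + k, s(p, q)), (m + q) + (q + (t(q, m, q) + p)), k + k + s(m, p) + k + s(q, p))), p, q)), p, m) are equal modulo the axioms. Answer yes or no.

Left:  t(q + t(t((k + k) + (q + m) + q + q, k + k + k + ((p + q) + k), (s(p, k) + (m + p)) + t(q, p, p) + p + m) + t(s((k + (k + k)) + m, s(p, q)), q + q + t(q, m, q) + p + m, k + k + s(m, p) + s(q, p) + k) + s((m + k) + (k + p) + q + q + m, s((m + m) + q, (p + (p + q)) + q)), p, q) + k, p, m)
  Work inside:  q + t(t((k + k) + (q + m) + q + q, k + k + k + ((p + q) + k), (s(p, k) + (m + p)) + t(q, p, p) + p + m) + t(s((k + (k + k)) + m, s(p, q)), q + q + t(q, m, q) + p + m, k + k + s(m, p) + s(q, p) + k) + s((m + k) + (k + p) + q + q + m, s((m + m) + q, (p + (p + q)) + q)), p, q) + k
  Inside:  t(t((k + k) + (q + m) + q + q, k + k + k + ((p + q) + k), (s(p, k) + (m + p)) + t(q, p, p) + p + m) + t(s((k + (k + k)) + m, s(p, q)), q + q + t(q, m, q) + p + m, k + k + s(m, p) + s(q, p) + k) + s((m + k) + (k + p) + q + q + m, s((m + m) + q, (p + (p + q)) + q)), p, q)  →  t(s(k + k + m + m + p + q + q, s(m + m + q, p + p + q + q)) + t(k + k + m + q + q + q, k + k + k + k + p + q, m + m + p + p + s(p, k) + t(q, p, p)) + t(s(k + k + k + m, s(p, q)), m + p + q + q + t(q, m, q), k + k + k + s(m, p) + s(q, p)), p, q)
  Sort arguments:  k + q + t(s(k + k + m + m + p + q + q, s(m + m + q, p + p + q + q)) + t(k + k + m + q + q + q, k + k + k + k + p + q, m + m + p + p + s(p, k) + t(q, p, p)) + t(s(k + k + k + m, s(p, q)), m + p + q + q + t(q, m, q), k + k + k + s(m, p) + s(q, p)), p, q)
  Reassemble:  t(k + q + t(s(k + k + m + m + p + q + q, s(m + m + q, p + p + q + q)) + t(k + k + m + q + q + q, k + k + k + k + p + q, m + m + p + p + s(p, k) + t(q, p, p)) + t(s(k + k + k + m, s(p, q)), m + p + q + q + t(q, m, q), k + k + k + s(m, p) + s(q, p)), p, q), p, m)
Right:  t(k + (q + t(s(q + k + m + k + q + p + m, s(q + (m + m), p + (q + p) + q)) + (t(q + k + k + q + q + m, k + q + k + k + p + k, m + p + s(p, k) + m + t(q, p, p) + p) + t(s((k + k) + m + k, s(p, q)), (m + q) + (q + (t(q, m, q) + p)), k + k + s(m, p) + k + s(q, p))), p, q)), p, m)
  Descend into:  k + (q + t(s(q + k + m + k + q + p + m, s(q + (m + m), p + (q + p) + q)) + (t(q + k + k + q + q + m, k + q + k + k + p + k, m + p + s(p, k) + m + t(q, p, p) + p) + t(s((k + k) + m + k, s(p, q)), (m + q) + (q + (t(q, m, q) + p)), k + k + s(m, p) + k + s(q, p))), p, q))
  Flatten:  k + q + t(s(q + k + m + k + q + p + m, s(q + (m + m), p + (q + p) + q)) + (t(q + k + k + q + q + m, k + q + k + k + p + k, m + p + s(p, k) + m + t(q, p, p) + p) + t(s((k + k) + m + k, s(p, q)), (m + q) + (q + (t(q, m, q) + p)), k + k + s(m, p) + k + s(q, p))), p, q)
  Canonicalize subterm:  t(s(q + k + m + k + q + p + m, s(q + (m + m), p + (q + p) + q)) + (t(q + k + k + q + q + m, k + q + k + k + p + k, m + p + s(p, k) + m + t(q, p, p) + p) + t(s((k + k) + m + k, s(p, q)), (m + q) + (q + (t(q, m, q) + p)), k + k + s(m, p) + k + s(q, p))), p, q)  →  t(s(k + k + m + m + p + q + q, s(m + m + q, p + p + q + q)) + t(k + k + m + q + q + q, k + k + k + k + p + q, m + m + p + p + s(p, k) + t(q, p, p)) + t(s(k + k + k + m, s(p, q)), m + p + q + q + t(q, m, q), k + k + k + s(m, p) + s(q, p)), p, q)
  Order the arguments:  k + q + t(s(k + k + m + m + p + q + q, s(m + m + q, p + p + q + q)) + t(k + k + m + q + q + q, k + k + k + k + p + q, m + m + p + p + s(p, k) + t(q, p, p)) + t(s(k + k + k + m, s(p, q)), m + p + q + q + t(q, m, q), k + k + k + s(m, p) + s(q, p)), p, q)
  Reassemble:  t(k + q + t(s(k + k + m + m + p + q + q, s(m + m + q, p + p + q + q)) + t(k + k + m + q + q + q, k + k + k + k + p + q, m + m + p + p + s(p, k) + t(q, p, p)) + t(s(k + k + k + m, s(p, q)), m + p + q + q + t(q, m, q), k + k + k + s(m, p) + s(q, p)), p, q), p, m)

Answer: yes — both canonical forms are t(k + q + t(s(k + k + m + m + p + q + q, s(m + m + q, p + p + q + q)) + t(k + k + m + q + q + q, k + k + k + k + p + q, m + m + p + p + s(p, k) + t(q, p, p)) + t(s(k + k + k + m, s(p, q)), m + p + q + q + t(q, m, q), k + k + k + s(m, p) + s(q, p)), p, q), p, m)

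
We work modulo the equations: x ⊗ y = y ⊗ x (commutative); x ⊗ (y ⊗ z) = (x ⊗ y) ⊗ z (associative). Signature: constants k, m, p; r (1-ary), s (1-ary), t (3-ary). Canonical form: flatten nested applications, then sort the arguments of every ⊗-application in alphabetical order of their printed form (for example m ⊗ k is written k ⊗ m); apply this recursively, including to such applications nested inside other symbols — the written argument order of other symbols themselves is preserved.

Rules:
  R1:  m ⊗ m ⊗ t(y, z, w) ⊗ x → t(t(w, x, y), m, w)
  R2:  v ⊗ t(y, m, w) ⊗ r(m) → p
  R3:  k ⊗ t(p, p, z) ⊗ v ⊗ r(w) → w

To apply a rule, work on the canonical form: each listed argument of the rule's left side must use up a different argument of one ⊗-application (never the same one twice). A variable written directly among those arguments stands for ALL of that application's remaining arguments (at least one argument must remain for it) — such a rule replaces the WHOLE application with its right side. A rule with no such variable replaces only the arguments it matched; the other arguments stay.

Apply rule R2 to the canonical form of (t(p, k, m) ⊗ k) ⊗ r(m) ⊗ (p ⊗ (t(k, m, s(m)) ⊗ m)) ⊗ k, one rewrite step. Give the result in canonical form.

Answer: p

Derivation:
Canonical form:  k ⊗ k ⊗ m ⊗ p ⊗ r(m) ⊗ t(k, m, s(m)) ⊗ t(p, k, m)
R2 matches:  uses r(m), t(k, m, s(m));  v := k ⊗ k ⊗ m ⊗ p ⊗ t(p, k, m), w := s(m), y := k
The extension variable absorbs all remaining arguments, so the whole application is rewritten.
Result:  p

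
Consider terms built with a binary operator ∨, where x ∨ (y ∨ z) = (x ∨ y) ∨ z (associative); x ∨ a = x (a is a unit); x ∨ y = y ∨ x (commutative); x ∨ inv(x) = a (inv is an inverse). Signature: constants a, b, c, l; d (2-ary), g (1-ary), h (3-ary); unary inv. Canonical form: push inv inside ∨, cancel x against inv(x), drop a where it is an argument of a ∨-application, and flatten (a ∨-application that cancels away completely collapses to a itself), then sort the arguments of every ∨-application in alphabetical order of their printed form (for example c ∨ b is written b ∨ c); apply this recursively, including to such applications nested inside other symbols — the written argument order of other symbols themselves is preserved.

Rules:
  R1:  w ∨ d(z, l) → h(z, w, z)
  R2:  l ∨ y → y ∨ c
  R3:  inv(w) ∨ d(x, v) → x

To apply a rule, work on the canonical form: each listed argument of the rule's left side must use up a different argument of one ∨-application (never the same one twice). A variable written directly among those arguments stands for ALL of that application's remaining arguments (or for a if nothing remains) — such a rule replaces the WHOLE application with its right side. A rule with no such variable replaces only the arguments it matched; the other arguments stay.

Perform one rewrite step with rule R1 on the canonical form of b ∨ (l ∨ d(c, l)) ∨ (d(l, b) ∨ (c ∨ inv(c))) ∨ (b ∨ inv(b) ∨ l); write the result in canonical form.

Answer: h(c, b ∨ d(l, b) ∨ l ∨ l, c)

Derivation:
Canonical form:  b ∨ d(c, l) ∨ d(l, b) ∨ l ∨ l
Match R1:  consume d(c, l);  w := b ∨ d(l, b) ∨ l ∨ l, z := c
The variable takes the whole remainder — replace the entire application.
Giving:  h(c, b ∨ d(l, b) ∨ l ∨ l, c)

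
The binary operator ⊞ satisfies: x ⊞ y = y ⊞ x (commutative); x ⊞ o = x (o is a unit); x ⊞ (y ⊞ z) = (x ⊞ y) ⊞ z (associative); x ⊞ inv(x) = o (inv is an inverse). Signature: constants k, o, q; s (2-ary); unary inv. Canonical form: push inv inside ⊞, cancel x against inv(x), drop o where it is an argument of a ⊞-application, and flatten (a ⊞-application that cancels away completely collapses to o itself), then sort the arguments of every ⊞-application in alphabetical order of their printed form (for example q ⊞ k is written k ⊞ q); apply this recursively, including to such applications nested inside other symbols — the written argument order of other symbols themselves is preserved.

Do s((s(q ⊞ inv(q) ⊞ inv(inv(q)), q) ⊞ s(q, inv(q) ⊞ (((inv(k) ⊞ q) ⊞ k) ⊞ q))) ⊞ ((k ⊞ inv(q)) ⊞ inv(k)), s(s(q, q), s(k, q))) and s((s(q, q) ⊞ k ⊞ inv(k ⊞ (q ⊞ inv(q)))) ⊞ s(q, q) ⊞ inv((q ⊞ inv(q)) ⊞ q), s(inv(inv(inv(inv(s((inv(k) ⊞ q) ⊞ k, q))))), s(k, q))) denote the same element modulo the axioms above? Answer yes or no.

Answer: yes — both canonical forms are s(inv(q) ⊞ s(q, q) ⊞ s(q, q), s(s(q, q), s(k, q)))

Derivation:
Left:  s((s(q ⊞ inv(q) ⊞ inv(inv(q)), q) ⊞ s(q, inv(q) ⊞ (((inv(k) ⊞ q) ⊞ k) ⊞ q))) ⊞ ((k ⊞ inv(q)) ⊞ inv(k)), s(s(q, q), s(k, q)))
  Focus inside:  (s(q ⊞ inv(q) ⊞ inv(inv(q)), q) ⊞ s(q, inv(q) ⊞ (((inv(k) ⊞ q) ⊞ k) ⊞ q))) ⊞ ((k ⊞ inv(q)) ⊞ inv(k))
  Push inv inside:  distribute inv over ⊞ and collapse double inv
  Inverses cancel:  k cancels
  Collect terms:  s(q, q) ⊞ s(q, q) ⊞ inv(q)
  Sort:  inv(q) ⊞ s(q, q) ⊞ s(q, q)
  Put back:  s(inv(q) ⊞ s(q, q) ⊞ s(q, q), s(s(q, q), s(k, q)))
Right:  s((s(q, q) ⊞ k ⊞ inv(k ⊞ (q ⊞ inv(q)))) ⊞ s(q, q) ⊞ inv((q ⊞ inv(q)) ⊞ q), s(inv(inv(inv(inv(s((inv(k) ⊞ q) ⊞ k, q))))), s(k, q)))
  Focus inside:  (s(q, q) ⊞ k ⊞ inv(k ⊞ (q ⊞ inv(q)))) ⊞ s(q, q) ⊞ inv((q ⊞ inv(q)) ⊞ q)
  Push inv inside:  distribute inv over ⊞ and collapse double inv
  Inverses cancel:  k cancels
  Combine occurrences:  s(q, q) ⊞ s(q, q) ⊞ inv(q)
  Sort arguments:  inv(q) ⊞ s(q, q) ⊞ s(q, q)
  Reassemble:  s(inv(q) ⊞ s(q, q) ⊞ s(q, q), s(s(q, q), s(k, q)))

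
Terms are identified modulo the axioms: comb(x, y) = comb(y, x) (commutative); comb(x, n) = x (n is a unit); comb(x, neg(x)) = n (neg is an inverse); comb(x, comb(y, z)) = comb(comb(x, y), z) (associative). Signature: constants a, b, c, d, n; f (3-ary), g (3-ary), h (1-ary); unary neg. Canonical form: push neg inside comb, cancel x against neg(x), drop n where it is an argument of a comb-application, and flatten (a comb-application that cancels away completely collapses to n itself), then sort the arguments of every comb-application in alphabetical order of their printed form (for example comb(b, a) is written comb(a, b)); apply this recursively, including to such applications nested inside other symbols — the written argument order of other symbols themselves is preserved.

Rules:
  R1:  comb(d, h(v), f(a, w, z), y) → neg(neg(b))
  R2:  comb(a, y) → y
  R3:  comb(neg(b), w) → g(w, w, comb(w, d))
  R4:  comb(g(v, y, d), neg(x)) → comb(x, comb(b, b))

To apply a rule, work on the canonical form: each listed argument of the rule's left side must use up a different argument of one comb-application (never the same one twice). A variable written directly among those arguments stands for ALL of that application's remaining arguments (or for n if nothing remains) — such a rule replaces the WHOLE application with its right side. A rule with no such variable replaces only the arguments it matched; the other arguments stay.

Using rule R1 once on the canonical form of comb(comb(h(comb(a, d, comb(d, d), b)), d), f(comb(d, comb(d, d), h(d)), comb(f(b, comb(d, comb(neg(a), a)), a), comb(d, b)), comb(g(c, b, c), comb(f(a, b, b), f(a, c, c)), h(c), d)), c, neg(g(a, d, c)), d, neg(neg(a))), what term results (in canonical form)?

Answer: comb(a, c, d, d, f(comb(d, d, d, h(d)), comb(b, d, f(b, d, a)), b), h(comb(a, b, d, d, d)), neg(g(a, d, c)))

Derivation:
Canonical form:  comb(a, c, d, d, f(comb(d, d, d, h(d)), comb(b, d, f(b, d, a)), comb(d, f(a, b, b), f(a, c, c), g(c, b, c), h(c))), h(comb(a, b, d, d, d)), neg(g(a, d, c)))
Match R1:  consume d, f(a, b, b), h(c);  v := c, w := b, y := comb(f(a, c, c), g(c, b, c)), z := b
Every leftover argument binds to the variable; the entire application is replaced.
New term:  comb(a, c, d, d, f(comb(d, d, d, h(d)), comb(b, d, f(b, d, a)), b), h(comb(a, b, d, d, d)), neg(g(a, d, c)))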